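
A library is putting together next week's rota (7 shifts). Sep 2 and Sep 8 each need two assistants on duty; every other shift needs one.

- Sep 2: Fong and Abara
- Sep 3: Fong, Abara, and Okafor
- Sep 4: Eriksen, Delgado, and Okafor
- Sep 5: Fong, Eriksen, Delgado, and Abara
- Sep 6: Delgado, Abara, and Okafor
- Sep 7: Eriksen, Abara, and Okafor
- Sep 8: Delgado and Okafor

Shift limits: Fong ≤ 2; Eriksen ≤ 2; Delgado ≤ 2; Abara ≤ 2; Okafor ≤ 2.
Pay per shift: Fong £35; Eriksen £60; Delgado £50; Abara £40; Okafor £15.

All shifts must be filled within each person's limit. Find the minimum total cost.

Sep 2 can only be covered by Fong and Abara, so that assignment is forced.
Sep 8 can only be covered by Delgado and Okafor, so that assignment is forced.
Picking the cheapest available assistant for each shift independently would cost £235, but that ignores the shift limits.
An optimal schedule: Sep 2→Fong+Abara, Sep 3→Okafor, Sep 4→Delgado, Sep 5→Fong, Sep 6→Abara, Sep 7→Eriksen, Sep 8→Okafor+Delgado.
Total: 35 + 40 + 15 + 50 + 35 + 40 + 60 + 15 + 50 = £340.

£340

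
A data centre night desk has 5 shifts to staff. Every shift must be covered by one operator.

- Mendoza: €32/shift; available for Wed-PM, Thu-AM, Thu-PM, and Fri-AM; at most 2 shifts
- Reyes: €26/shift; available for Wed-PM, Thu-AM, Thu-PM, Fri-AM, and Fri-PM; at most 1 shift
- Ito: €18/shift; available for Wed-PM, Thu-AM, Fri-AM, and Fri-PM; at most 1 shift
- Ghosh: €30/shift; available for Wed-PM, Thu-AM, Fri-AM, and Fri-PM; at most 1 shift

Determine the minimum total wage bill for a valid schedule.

€138

Picking the cheapest available operator for each shift independently would cost €98, but that ignores the shift limits.
An optimal schedule: Wed-PM→Mendoza, Thu-AM→Ito, Thu-PM→Mendoza, Fri-AM→Ghosh, Fri-PM→Reyes.
Total: 32 + 18 + 32 + 30 + 26 = €138.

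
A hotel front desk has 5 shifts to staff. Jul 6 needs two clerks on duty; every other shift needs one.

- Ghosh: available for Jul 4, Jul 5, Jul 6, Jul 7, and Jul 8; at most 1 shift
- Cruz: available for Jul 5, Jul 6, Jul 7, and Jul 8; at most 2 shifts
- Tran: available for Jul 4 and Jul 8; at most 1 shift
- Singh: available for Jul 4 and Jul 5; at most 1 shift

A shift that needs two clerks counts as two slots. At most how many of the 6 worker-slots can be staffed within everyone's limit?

Total capacity across all clerks is 1+2+1+1 = 5, and 6 slots are needed, so at most 5 can be filled.
An assignment achieving 5: Jul 4→Tran, Jul 5→Singh, Jul 6→Ghosh+Cruz, Jul 7→Cruz.
Loads: Ghosh 1/1, Cruz 2/2, Tran 1/1, Singh 1/1.

5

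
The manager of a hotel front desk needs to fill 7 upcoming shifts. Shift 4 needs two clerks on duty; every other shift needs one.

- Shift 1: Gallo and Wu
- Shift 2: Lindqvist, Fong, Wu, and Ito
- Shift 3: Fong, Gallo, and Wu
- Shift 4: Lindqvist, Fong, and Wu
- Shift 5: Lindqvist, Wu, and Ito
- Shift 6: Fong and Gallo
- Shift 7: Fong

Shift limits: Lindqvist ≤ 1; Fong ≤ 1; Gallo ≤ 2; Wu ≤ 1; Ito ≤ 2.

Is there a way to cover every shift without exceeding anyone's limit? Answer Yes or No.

No

Shifts {Shift 1, Shift 3, Shift 4, Shift 6, Shift 7} need 6 worker-slots in total, but the clerks available for any of those shifts (Lindqvist, Fong, Gallo, and Wu) can supply at most 5 among them. So no valid schedule exists.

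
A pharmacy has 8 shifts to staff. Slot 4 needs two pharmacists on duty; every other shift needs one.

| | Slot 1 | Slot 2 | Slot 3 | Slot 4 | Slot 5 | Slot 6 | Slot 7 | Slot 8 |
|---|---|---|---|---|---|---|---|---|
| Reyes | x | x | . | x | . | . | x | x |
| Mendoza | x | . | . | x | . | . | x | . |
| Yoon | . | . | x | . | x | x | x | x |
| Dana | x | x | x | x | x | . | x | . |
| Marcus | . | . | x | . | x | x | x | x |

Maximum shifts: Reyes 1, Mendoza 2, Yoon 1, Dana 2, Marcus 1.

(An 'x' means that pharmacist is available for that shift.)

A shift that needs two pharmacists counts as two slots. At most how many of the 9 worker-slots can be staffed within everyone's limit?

Total capacity across all pharmacists is 1+2+1+2+1 = 7, and 9 slots are needed, so at most 7 can be filled.
An assignment achieving 7: Slot 1→Mendoza, Slot 2→Reyes, Slot 3→Dana, Slot 4→Mendoza+Dana, Slot 5→Marcus, Slot 6→Yoon.
Loads: Reyes 1/1, Mendoza 2/2, Yoon 1/1, Dana 2/2, Marcus 1/1.

7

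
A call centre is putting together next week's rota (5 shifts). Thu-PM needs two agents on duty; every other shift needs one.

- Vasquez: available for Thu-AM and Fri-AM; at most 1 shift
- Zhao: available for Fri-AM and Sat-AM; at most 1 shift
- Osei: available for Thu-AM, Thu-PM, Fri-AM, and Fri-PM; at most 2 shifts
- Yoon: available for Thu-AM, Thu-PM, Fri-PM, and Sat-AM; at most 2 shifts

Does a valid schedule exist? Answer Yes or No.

Thu-PM can only be covered by Osei and Yoon, so that assignment is forced.
One valid schedule: Thu-AM→Yoon, Thu-PM→Osei+Yoon, Fri-AM→Vasquez, Fri-PM→Osei, Sat-AM→Zhao.
Loads: Vasquez 1/1, Zhao 1/1, Osei 2/2, Yoon 2/2 — all within limits.

Yes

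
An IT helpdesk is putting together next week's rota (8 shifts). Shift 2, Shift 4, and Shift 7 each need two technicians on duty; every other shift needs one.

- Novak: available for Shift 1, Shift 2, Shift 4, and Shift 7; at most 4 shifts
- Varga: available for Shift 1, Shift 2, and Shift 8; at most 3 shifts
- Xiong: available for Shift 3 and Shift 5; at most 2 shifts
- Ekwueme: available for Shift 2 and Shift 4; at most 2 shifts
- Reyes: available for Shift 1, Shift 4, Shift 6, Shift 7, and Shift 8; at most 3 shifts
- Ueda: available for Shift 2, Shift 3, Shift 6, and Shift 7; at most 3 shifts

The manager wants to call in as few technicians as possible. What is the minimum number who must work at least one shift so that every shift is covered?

11 slots to fill and no one can take more than 4, so at least ⌈11/4⌉ = 3 technicians are needed.
Any 3 technicians together have capacity at most 4+3+3 = 10 < 11 slots, so 3 can never suffice.
Novak, Varga, Xiong, and Reyes alone can cover everything: Shift 1→Novak, Shift 2→Novak+Varga, Shift 3→Xiong, Shift 4→Novak+Reyes, Shift 5→Xiong, Shift 6→Reyes, Shift 7→Novak+Reyes, Shift 8→Varga.

4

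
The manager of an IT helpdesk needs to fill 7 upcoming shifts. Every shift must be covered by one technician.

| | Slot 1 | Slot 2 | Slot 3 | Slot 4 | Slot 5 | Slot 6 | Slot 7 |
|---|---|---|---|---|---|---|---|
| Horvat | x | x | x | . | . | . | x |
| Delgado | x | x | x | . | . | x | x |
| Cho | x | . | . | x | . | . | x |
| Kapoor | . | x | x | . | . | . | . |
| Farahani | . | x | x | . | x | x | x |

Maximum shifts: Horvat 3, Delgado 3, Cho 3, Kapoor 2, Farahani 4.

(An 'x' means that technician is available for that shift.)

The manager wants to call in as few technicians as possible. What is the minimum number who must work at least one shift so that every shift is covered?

2

7 slots to fill and no one can take more than 4, so at least ⌈7/4⌉ = 2 technicians are needed.
Cho and Farahani alone can cover everything: Slot 1→Cho, Slot 2→Farahani, Slot 3→Farahani, Slot 4→Cho, Slot 5→Farahani, Slot 6→Farahani, Slot 7→Cho.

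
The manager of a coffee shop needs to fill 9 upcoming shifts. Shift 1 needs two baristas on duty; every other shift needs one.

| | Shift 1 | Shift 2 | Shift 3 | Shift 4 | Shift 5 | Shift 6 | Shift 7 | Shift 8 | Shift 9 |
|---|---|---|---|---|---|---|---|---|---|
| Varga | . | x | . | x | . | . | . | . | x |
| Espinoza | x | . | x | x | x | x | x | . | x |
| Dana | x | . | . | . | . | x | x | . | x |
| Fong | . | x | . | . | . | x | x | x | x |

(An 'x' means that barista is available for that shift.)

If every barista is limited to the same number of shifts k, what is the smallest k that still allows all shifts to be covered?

3

With 4 baristas and 10 worker-slots to fill, someone must work at least ⌈10/4⌉ = 3 shifts, so k ≥ 3.
k = 3 works: Shift 1→Espinoza+Dana, Shift 2→Varga, Shift 3→Espinoza, Shift 4→Varga, Shift 5→Espinoza, Shift 6→Dana, Shift 7→Dana, Shift 8→Fong, Shift 9→Varga.
Loads: Varga 3, Espinoza 3, Dana 3, Fong 1 — all ≤ 3.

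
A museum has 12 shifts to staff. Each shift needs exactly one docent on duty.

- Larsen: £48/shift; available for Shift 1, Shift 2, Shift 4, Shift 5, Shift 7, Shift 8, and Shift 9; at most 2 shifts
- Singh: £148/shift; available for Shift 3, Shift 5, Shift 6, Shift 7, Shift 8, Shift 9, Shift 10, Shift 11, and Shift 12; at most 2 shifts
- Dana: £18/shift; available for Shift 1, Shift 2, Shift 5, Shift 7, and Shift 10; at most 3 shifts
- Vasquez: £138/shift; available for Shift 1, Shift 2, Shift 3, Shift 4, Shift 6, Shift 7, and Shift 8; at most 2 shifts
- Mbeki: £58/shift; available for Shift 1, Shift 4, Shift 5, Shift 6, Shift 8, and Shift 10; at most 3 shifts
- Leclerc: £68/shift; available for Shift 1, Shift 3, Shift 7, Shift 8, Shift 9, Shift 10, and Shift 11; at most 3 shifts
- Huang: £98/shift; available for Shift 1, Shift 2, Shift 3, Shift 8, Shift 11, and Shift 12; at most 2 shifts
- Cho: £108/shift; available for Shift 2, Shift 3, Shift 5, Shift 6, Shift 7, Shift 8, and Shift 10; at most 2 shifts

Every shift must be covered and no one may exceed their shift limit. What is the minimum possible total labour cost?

£626

Picking the cheapest available docent for each shift independently would cost £526, but that ignores the shift limits.
An optimal schedule: Shift 1→Mbeki, Shift 2→Dana, Shift 3→Leclerc, Shift 4→Larsen, Shift 5→Dana, Shift 6→Mbeki, Shift 7→Leclerc, Shift 8→Mbeki, Shift 9→Larsen, Shift 10→Dana, Shift 11→Leclerc, Shift 12→Huang.
Total: 58 + 18 + 68 + 48 + 18 + 58 + 68 + 58 + 48 + 18 + 68 + 98 = £626.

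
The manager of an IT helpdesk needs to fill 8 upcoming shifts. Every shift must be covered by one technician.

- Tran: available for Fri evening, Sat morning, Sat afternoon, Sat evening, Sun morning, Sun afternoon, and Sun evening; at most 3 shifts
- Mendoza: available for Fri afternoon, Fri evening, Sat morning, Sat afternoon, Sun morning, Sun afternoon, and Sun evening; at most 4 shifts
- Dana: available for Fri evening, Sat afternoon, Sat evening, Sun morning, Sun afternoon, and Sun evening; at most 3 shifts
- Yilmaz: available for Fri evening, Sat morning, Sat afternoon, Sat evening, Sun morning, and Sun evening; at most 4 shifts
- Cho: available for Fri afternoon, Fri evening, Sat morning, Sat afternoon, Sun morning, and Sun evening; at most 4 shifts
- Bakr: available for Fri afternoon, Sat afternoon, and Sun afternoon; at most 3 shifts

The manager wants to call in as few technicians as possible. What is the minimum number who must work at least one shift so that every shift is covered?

8 slots to fill and no one can take more than 4, so at least ⌈8/4⌉ = 2 technicians are needed.
Mendoza and Yilmaz alone can cover everything: Fri afternoon→Mendoza, Fri evening→Mendoza, Sat morning→Mendoza, Sat afternoon→Yilmaz, Sat evening→Yilmaz, Sun morning→Yilmaz, Sun afternoon→Mendoza, Sun evening→Yilmaz.

2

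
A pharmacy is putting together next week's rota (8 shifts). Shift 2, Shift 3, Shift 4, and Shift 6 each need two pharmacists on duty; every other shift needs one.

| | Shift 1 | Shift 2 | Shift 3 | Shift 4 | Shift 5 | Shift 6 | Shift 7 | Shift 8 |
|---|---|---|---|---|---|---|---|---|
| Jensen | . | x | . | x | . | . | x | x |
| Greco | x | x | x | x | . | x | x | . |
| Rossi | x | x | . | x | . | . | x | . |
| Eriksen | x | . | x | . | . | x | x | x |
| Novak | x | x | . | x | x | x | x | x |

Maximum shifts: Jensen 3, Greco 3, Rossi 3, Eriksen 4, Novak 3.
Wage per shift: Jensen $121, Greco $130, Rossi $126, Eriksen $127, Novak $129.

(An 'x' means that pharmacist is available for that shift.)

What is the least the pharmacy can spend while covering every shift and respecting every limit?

$1510

Shift 3 can only be covered by Greco and Eriksen, so that assignment is forced.
Shift 5 can only be covered by Novak, so that assignment is forced.
Picking the cheapest available pharmacist for each shift independently would cost $1504, but that ignores the shift limits.
An optimal schedule: Shift 1→Rossi, Shift 2→Jensen+Rossi, Shift 3→Eriksen+Greco, Shift 4→Jensen+Rossi, Shift 5→Novak, Shift 6→Eriksen+Novak, Shift 7→Eriksen, Shift 8→Jensen.
Total: 126 + 121 + 126 + 127 + 130 + 121 + 126 + 129 + 127 + 129 + 127 + 121 = $1510.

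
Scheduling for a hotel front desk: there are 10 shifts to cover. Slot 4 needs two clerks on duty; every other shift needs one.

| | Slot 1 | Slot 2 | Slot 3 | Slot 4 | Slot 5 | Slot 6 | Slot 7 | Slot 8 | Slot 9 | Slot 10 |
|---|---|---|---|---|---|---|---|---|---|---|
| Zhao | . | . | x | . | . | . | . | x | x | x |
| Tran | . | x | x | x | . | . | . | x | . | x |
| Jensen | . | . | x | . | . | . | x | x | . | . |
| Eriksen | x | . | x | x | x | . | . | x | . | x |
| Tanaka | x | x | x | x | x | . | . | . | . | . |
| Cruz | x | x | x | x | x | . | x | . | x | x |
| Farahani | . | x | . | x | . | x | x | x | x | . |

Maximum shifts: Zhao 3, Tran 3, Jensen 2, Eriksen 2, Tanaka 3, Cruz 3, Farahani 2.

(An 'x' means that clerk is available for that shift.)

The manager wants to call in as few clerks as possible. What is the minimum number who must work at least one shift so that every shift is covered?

4

11 slots to fill and no one can take more than 3, so at least ⌈11/3⌉ = 4 clerks are needed.
Zhao, Tran, Tanaka, and Farahani alone can cover everything: Slot 1→Tanaka, Slot 2→Tran, Slot 3→Zhao, Slot 4→Tran+Tanaka, Slot 5→Tanaka, Slot 6→Farahani, Slot 7→Farahani, Slot 8→Tran, Slot 9→Zhao, Slot 10→Zhao.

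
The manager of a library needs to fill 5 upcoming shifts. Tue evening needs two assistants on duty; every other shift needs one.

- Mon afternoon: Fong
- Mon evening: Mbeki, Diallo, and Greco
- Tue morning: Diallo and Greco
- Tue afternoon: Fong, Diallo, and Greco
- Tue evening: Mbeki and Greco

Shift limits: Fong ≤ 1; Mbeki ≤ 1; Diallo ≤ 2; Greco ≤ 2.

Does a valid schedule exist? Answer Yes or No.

Yes

Mon afternoon can only be covered by Fong, so that assignment is forced.
Tue evening can only be covered by Mbeki and Greco, so that assignment is forced.
One valid schedule: Mon afternoon→Fong, Mon evening→Diallo, Tue morning→Diallo, Tue afternoon→Greco, Tue evening→Mbeki+Greco.
Loads: Fong 1/1, Mbeki 1/1, Diallo 2/2, Greco 2/2 — all within limits.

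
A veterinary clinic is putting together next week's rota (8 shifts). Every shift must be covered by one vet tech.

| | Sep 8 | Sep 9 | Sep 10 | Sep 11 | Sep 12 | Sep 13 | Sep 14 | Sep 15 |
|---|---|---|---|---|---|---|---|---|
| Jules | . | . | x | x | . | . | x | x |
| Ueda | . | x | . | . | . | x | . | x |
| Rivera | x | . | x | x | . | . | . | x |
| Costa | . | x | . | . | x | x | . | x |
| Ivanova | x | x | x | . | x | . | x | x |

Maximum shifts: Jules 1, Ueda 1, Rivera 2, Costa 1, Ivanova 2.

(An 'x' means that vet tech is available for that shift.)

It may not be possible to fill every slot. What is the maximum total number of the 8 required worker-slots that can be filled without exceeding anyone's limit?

Total capacity across all vet techs is 1+1+2+1+2 = 7, and 8 slots are needed, so at most 7 can be filled.
An assignment achieving 7: Sep 8→Rivera, Sep 9→Ivanova, Sep 10→Rivera, Sep 11→Jules, Sep 12→Costa, Sep 13→Ueda, Sep 14→Ivanova.
Loads: Jules 1/1, Ueda 1/1, Rivera 2/2, Costa 1/1, Ivanova 2/2.

7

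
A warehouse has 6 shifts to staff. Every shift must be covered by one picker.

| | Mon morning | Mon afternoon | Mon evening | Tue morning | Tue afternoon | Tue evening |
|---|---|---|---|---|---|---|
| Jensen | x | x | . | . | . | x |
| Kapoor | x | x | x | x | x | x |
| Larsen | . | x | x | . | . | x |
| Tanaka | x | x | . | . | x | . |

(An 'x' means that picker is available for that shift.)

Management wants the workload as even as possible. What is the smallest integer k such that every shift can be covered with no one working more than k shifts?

With 4 pickers and 6 worker-slots to fill, someone must work at least ⌈6/4⌉ = 2 shifts, so k ≥ 2.
k = 2 works: Mon morning→Jensen, Mon afternoon→Larsen, Mon evening→Kapoor, Tue morning→Kapoor, Tue afternoon→Tanaka, Tue evening→Jensen.
Loads: Jensen 2, Kapoor 2, Larsen 1, Tanaka 1 — all ≤ 2.

2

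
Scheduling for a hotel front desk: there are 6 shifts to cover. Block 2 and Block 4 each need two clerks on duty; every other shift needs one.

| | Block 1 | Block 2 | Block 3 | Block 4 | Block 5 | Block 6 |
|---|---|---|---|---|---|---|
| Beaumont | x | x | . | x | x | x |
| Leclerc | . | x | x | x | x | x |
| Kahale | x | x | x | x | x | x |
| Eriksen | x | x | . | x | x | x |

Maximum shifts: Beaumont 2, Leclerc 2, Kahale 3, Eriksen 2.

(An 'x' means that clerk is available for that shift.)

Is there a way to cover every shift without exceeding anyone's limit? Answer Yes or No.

One valid schedule: Block 1→Beaumont, Block 2→Kahale+Eriksen, Block 3→Leclerc, Block 4→Kahale+Eriksen, Block 5→Beaumont, Block 6→Leclerc.
Loads: Beaumont 2/2, Leclerc 2/2, Kahale 2/3, Eriksen 2/2 — all within limits.

Yes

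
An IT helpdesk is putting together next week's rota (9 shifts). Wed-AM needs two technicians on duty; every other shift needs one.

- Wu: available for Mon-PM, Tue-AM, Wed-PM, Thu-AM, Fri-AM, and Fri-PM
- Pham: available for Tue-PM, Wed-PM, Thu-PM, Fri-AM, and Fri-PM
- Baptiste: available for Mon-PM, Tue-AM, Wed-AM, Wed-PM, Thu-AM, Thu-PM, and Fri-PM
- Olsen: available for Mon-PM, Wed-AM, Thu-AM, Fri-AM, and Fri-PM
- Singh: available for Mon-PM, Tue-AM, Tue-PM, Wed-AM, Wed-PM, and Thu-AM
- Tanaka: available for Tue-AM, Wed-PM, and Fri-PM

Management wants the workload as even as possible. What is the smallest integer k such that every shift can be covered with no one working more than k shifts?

With 6 technicians and 10 worker-slots to fill, someone must work at least ⌈10/6⌉ = 2 shifts, so k ≥ 2.
k = 2 works: Mon-PM→Wu, Tue-AM→Baptiste, Tue-PM→Pham, Wed-AM→Baptiste+Olsen, Wed-PM→Singh, Thu-AM→Olsen, Thu-PM→Pham, Fri-AM→Wu, Fri-PM→Tanaka.
Loads: Wu 2, Pham 2, Baptiste 2, Olsen 2, Singh 1, Tanaka 1 — all ≤ 2.

2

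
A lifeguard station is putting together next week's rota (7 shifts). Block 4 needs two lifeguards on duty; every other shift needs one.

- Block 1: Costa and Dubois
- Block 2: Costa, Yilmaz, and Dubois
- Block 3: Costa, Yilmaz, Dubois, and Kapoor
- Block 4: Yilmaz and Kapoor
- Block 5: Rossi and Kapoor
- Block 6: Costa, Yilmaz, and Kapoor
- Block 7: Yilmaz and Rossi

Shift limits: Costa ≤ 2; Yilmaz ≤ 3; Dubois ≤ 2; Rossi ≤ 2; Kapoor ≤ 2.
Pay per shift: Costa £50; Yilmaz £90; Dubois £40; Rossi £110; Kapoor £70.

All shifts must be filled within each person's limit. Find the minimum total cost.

£500

Block 4 can only be covered by Yilmaz and Kapoor, so that assignment is forced.
Picking the cheapest available lifeguard for each shift independently would cost £490, but that ignores the shift limits.
An optimal schedule: Block 1→Dubois, Block 2→Dubois, Block 3→Costa, Block 4→Kapoor+Yilmaz, Block 5→Kapoor, Block 6→Costa, Block 7→Yilmaz.
Total: 40 + 40 + 50 + 70 + 90 + 70 + 50 + 90 = £500.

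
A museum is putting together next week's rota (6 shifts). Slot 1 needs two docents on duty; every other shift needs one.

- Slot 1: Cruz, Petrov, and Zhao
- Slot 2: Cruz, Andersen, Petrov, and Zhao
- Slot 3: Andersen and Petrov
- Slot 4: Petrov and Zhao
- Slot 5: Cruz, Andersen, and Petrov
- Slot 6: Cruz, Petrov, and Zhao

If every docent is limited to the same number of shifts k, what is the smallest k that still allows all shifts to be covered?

With 4 docents and 7 worker-slots to fill, someone must work at least ⌈7/4⌉ = 2 shifts, so k ≥ 2.
k = 2 works: Slot 1→Cruz+Petrov, Slot 2→Andersen, Slot 3→Andersen, Slot 4→Petrov, Slot 5→Cruz, Slot 6→Zhao.
Loads: Cruz 2, Andersen 2, Petrov 2, Zhao 1 — all ≤ 2.

2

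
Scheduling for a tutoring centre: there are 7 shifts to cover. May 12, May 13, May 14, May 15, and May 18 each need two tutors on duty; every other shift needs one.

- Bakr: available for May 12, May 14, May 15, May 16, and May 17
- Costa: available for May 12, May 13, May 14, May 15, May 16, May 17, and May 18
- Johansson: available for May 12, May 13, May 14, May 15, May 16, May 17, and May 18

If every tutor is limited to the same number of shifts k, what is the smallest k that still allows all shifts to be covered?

4

With 3 tutors and 12 worker-slots to fill, someone must work at least ⌈12/3⌉ = 4 shifts, so k ≥ 4.
k = 4 works: May 12→Bakr+Costa, May 13→Costa+Johansson, May 14→Bakr+Costa, May 15→Bakr+Johansson, May 16→Bakr, May 17→Johansson, May 18→Costa+Johansson.
Loads: Bakr 4, Costa 4, Johansson 4 — all ≤ 4.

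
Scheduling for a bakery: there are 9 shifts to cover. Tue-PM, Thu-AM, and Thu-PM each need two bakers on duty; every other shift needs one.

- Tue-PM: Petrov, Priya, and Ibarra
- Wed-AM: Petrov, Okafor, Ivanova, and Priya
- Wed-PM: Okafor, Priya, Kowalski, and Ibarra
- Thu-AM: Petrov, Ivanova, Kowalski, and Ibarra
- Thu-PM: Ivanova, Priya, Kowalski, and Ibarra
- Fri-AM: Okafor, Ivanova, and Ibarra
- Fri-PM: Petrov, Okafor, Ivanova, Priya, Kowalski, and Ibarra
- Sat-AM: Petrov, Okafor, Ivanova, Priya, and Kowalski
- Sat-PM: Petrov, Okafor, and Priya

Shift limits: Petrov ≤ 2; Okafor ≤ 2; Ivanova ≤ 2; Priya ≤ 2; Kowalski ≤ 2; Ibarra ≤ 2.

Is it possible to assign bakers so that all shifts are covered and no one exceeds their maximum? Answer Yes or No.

Yes

One valid schedule: Tue-PM→Petrov+Priya, Wed-AM→Okafor, Wed-PM→Priya, Thu-AM→Ivanova+Kowalski, Thu-PM→Kowalski+Ibarra, Fri-AM→Okafor, Fri-PM→Ibarra, Sat-AM→Ivanova, Sat-PM→Petrov.
Loads: Petrov 2/2, Okafor 2/2, Ivanova 2/2, Priya 2/2, Kowalski 2/2, Ibarra 2/2 — all within limits.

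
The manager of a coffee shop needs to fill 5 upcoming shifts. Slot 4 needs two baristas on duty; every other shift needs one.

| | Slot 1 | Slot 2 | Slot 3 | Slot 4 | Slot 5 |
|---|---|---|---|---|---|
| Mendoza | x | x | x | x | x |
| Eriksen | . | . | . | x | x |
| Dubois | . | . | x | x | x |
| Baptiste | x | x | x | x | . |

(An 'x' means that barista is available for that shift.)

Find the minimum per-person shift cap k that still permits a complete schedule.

With 4 baristas and 6 worker-slots to fill, someone must work at least ⌈6/4⌉ = 2 shifts, so k ≥ 2.
k = 2 works: Slot 1→Mendoza, Slot 2→Mendoza, Slot 3→Dubois, Slot 4→Eriksen+Dubois, Slot 5→Eriksen.
Loads: Mendoza 2, Eriksen 2, Dubois 2, Baptiste 0 — all ≤ 2.

2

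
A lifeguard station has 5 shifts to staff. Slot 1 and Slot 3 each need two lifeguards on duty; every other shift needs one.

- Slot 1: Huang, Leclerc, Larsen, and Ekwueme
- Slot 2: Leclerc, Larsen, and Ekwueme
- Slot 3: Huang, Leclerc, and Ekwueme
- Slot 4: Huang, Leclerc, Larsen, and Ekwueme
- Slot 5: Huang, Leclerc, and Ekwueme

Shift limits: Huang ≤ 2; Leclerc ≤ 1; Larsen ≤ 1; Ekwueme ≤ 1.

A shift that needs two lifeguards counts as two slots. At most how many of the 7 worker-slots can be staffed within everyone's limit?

5

Total capacity across all lifeguards is 2+1+1+1 = 5, and 7 slots are needed, so at most 5 can be filled.
An assignment achieving 5: Slot 1→Larsen, Slot 2→Leclerc, Slot 3→Huang+Ekwueme, Slot 5→Huang.
Loads: Huang 2/2, Leclerc 1/1, Larsen 1/1, Ekwueme 1/1.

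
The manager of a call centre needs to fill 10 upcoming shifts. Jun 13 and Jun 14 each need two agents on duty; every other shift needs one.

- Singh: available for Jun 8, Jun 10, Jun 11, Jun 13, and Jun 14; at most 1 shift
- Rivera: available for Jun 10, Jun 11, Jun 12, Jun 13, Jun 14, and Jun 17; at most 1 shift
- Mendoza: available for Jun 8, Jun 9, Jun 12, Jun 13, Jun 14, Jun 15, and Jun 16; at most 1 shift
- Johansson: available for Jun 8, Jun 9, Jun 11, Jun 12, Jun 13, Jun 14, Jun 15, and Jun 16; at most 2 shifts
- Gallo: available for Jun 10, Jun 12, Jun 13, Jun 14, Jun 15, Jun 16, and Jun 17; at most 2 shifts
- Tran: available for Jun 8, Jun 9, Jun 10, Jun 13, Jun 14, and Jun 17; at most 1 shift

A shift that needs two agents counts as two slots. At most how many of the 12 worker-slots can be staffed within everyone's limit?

8

Total capacity across all agents is 1+1+1+2+2+1 = 8, and 12 slots are needed, so at most 8 can be filled.
An assignment achieving 8: Jun 8→Tran, Jun 9→Mendoza, Jun 10→Gallo, Jun 11→Singh, Jun 12→Gallo, Jun 15→Johansson, Jun 16→Johansson, Jun 17→Rivera.
Loads: Singh 1/1, Rivera 1/1, Mendoza 1/1, Johansson 2/2, Gallo 2/2, Tran 1/1.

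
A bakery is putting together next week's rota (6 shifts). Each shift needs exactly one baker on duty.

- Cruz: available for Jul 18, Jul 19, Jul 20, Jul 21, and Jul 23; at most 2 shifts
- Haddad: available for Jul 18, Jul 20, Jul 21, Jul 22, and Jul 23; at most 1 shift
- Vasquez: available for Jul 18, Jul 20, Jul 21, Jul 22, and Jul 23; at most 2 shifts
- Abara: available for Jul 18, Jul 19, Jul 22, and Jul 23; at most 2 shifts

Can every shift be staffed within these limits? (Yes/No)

Yes

One valid schedule: Jul 18→Vasquez, Jul 19→Cruz, Jul 20→Cruz, Jul 21→Haddad, Jul 22→Vasquez, Jul 23→Abara.
Loads: Cruz 2/2, Haddad 1/1, Vasquez 2/2, Abara 1/2 — all within limits.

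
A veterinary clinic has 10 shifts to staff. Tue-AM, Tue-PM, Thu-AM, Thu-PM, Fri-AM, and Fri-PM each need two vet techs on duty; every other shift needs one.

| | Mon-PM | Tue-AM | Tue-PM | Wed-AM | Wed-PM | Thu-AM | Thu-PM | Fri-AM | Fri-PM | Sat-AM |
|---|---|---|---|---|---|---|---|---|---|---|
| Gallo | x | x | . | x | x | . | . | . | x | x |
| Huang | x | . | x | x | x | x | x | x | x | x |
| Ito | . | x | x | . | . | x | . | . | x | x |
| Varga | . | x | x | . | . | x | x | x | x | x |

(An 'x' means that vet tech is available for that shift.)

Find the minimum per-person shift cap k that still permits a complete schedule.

With 4 vet techs and 16 worker-slots to fill, someone must work at least ⌈16/4⌉ = 4 shifts, so k ≥ 4.
k = 4 works: Mon-PM→Gallo, Tue-AM→Gallo+Ito, Tue-PM→Huang+Ito, Wed-AM→Gallo, Wed-PM→Gallo, Thu-AM→Huang+Ito, Thu-PM→Huang+Varga, Fri-AM→Huang+Varga, Fri-PM→Ito+Varga, Sat-AM→Varga.
Loads: Gallo 4, Huang 4, Ito 4, Varga 4 — all ≤ 4.

4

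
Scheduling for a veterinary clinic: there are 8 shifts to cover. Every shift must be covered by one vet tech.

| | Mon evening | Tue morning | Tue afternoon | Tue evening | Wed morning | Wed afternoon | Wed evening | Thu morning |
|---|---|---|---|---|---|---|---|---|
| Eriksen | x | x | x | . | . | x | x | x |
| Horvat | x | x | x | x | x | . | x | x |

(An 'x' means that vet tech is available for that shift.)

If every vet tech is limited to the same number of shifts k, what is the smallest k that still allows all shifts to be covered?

4

With 2 vet techs and 8 worker-slots to fill, someone must work at least ⌈8/2⌉ = 4 shifts, so k ≥ 4.
k = 4 works: Mon evening→Eriksen, Tue morning→Eriksen, Tue afternoon→Eriksen, Tue evening→Horvat, Wed morning→Horvat, Wed afternoon→Eriksen, Wed evening→Horvat, Thu morning→Horvat.
Loads: Eriksen 4, Horvat 4 — all ≤ 4.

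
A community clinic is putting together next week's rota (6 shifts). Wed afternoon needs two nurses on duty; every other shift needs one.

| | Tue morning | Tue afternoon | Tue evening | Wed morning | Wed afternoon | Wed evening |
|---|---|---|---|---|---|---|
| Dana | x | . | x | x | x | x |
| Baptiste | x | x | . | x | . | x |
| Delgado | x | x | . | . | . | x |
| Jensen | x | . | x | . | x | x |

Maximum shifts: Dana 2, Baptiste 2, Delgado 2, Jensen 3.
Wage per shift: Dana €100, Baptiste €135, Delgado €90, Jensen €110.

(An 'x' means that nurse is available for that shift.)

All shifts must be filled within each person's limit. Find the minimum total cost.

Wed afternoon can only be covered by Dana and Jensen, so that assignment is forced.
Picking the cheapest available nurse for each shift independently would cost €680, but that ignores the shift limits.
An optimal schedule: Tue morning→Delgado, Tue afternoon→Delgado, Tue evening→Jensen, Wed morning→Dana, Wed afternoon→Dana+Jensen, Wed evening→Jensen.
Total: 90 + 90 + 110 + 100 + 100 + 110 + 110 = €710.

€710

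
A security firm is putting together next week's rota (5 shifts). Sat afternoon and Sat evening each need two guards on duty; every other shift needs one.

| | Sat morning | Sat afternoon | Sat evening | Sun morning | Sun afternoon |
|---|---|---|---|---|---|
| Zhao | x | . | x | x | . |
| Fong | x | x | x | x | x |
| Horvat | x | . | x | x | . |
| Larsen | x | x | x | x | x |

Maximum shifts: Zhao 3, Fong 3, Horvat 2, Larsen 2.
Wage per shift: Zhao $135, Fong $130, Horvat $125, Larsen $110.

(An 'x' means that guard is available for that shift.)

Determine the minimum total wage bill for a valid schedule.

Sat afternoon can only be covered by Fong and Larsen, so that assignment is forced.
Picking the cheapest available guard for each shift independently would cost $805, but that ignores the shift limits.
An optimal schedule: Sat morning→Horvat, Sat afternoon→Larsen+Fong, Sat evening→Horvat+Fong, Sun morning→Fong, Sun afternoon→Larsen.
Total: 125 + 110 + 130 + 125 + 130 + 130 + 110 = $860.

$860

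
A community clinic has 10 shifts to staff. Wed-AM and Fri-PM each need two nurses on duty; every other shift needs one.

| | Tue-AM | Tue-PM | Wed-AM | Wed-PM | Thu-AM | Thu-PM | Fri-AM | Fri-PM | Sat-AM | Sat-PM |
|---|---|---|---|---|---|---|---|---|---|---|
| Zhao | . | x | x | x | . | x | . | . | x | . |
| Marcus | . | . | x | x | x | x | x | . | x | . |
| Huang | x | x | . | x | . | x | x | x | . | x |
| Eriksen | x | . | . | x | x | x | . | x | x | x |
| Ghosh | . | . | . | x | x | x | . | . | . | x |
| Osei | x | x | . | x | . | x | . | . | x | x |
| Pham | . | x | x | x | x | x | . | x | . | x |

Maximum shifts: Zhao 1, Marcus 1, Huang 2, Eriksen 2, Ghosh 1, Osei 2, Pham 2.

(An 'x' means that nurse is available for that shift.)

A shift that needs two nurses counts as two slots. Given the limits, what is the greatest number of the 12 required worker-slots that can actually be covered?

Total capacity across all nurses is 1+1+2+2+1+2+2 = 11, and 12 slots are needed, so at most 11 can be filled.
An assignment achieving 11: Tue-AM→Huang, Tue-PM→Osei, Wed-AM→Zhao+Pham, Wed-PM→Pham, Thu-AM→Eriksen, Fri-AM→Marcus, Fri-PM→Huang+Eriksen, Sat-AM→Osei, Sat-PM→Ghosh.
Loads: Zhao 1/1, Marcus 1/1, Huang 2/2, Eriksen 2/2, Ghosh 1/1, Osei 2/2, Pham 2/2.

11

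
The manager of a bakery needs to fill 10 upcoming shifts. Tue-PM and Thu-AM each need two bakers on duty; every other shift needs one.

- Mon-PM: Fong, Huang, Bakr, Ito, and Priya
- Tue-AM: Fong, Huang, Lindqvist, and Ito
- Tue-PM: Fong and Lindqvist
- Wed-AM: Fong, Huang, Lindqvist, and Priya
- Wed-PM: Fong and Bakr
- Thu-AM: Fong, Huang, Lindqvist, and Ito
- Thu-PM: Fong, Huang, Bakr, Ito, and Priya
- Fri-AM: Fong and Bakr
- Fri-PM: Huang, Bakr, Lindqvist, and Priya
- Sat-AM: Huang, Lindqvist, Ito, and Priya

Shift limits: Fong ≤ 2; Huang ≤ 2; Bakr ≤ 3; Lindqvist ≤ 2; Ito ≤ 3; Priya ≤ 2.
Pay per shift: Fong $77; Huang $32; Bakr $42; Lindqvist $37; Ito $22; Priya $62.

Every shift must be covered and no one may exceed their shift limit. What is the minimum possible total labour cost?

$469

Tue-PM can only be covered by Fong and Lindqvist, so that assignment is forced.
Picking the cheapest available baker for each shift independently would cost $404, but that ignores the shift limits.
An optimal schedule: Mon-PM→Bakr, Tue-AM→Ito, Tue-PM→Lindqvist+Fong, Wed-AM→Huang, Wed-PM→Bakr, Thu-AM→Ito+Lindqvist, Thu-PM→Priya, Fri-AM→Bakr, Fri-PM→Huang, Sat-AM→Ito.
Total: 42 + 22 + 37 + 77 + 32 + 42 + 22 + 37 + 62 + 42 + 32 + 22 = $469.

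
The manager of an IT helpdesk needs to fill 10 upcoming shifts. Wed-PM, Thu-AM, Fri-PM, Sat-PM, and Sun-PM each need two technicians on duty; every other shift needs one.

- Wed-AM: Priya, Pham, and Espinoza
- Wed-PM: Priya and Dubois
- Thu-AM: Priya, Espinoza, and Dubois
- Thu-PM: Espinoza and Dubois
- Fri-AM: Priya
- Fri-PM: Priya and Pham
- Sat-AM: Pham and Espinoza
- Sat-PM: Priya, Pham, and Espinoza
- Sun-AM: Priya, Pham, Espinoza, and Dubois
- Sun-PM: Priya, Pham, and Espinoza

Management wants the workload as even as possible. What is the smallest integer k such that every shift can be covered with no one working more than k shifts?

With 4 technicians and 15 worker-slots to fill, someone must work at least ⌈15/4⌉ = 4 shifts, so k ≥ 4.
k = 4 works: Wed-AM→Priya, Wed-PM→Priya+Dubois, Thu-AM→Espinoza+Dubois, Thu-PM→Espinoza, Fri-AM→Priya, Fri-PM→Priya+Pham, Sat-AM→Pham, Sat-PM→Pham+Espinoza, Sun-AM→Dubois, Sun-PM→Pham+Espinoza.
Loads: Priya 4, Pham 4, Espinoza 4, Dubois 3 — all ≤ 4.

4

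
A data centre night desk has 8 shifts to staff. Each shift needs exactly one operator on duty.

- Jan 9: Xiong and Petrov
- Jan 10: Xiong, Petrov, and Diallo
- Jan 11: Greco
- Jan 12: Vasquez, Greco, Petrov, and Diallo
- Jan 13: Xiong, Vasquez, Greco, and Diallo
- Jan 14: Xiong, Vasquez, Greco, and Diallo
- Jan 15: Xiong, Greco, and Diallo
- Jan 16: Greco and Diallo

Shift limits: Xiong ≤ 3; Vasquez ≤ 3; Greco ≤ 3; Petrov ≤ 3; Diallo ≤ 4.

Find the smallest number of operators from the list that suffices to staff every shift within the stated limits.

3

8 slots to fill and no one can take more than 4, so at least ⌈8/4⌉ = 2 operators are needed.
Any 2 operators together have capacity at most 4+3 = 7 < 8 slots, so 2 can never suffice.
Xiong, Vasquez, and Greco alone can cover everything: Jan 9→Xiong, Jan 10→Xiong, Jan 11→Greco, Jan 12→Vasquez, Jan 13→Vasquez, Jan 14→Vasquez, Jan 15→Xiong, Jan 16→Greco.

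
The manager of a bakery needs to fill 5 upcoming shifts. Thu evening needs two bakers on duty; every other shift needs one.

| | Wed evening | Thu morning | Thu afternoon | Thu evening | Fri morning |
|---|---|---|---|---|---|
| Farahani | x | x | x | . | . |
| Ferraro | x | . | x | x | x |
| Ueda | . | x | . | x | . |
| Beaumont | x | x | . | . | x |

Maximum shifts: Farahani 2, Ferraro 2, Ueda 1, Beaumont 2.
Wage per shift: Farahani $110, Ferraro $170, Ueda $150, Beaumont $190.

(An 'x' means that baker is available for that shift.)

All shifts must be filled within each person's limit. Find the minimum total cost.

Thu evening can only be covered by Ferraro and Ueda, so that assignment is forced.
Picking the cheapest available baker for each shift independently would cost $820, but that ignores the shift limits.
An optimal schedule: Wed evening→Farahani, Thu morning→Beaumont, Thu afternoon→Farahani, Thu evening→Ferraro+Ueda, Fri morning→Ferraro.
Total: 110 + 190 + 110 + 170 + 150 + 170 = $900.

$900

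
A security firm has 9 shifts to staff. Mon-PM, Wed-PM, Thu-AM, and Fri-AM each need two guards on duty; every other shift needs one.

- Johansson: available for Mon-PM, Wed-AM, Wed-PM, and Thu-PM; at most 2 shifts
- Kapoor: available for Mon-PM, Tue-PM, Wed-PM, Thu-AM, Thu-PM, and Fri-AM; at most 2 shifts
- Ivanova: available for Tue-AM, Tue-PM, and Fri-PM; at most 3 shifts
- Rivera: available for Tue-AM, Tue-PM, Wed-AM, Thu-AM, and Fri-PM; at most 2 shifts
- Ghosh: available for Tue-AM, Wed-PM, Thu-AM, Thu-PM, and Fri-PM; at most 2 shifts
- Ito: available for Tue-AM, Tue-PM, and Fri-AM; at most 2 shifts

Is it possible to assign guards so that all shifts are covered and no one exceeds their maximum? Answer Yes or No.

Total capacity is 13 and 13 slots are needed, so capacity alone doesn't rule it out.
Shifts {Mon-PM, Wed-PM, Thu-AM, Thu-PM, Fri-AM} need 9 worker-slots in total, but the guards available for any of those shifts (Johansson, Kapoor, Rivera, Ghosh, and Ito) can supply at most 8 among them. So no valid schedule exists.

No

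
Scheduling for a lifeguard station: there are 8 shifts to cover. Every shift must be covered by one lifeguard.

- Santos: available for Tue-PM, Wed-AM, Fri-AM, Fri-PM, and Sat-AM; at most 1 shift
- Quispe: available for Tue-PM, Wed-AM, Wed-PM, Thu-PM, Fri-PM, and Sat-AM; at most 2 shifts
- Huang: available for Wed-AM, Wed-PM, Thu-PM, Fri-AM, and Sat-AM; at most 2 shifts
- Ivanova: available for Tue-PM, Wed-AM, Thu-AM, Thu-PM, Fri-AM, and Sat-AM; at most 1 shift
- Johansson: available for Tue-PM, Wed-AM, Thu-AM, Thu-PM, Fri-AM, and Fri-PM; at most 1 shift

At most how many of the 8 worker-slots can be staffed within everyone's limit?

7

Total capacity across all lifeguards is 1+2+2+1+1 = 7, and 8 slots are needed, so at most 7 can be filled.
An assignment achieving 7: Tue-PM→Quispe, Wed-AM→Johansson, Wed-PM→Quispe, Thu-AM→Ivanova, Thu-PM→Huang, Fri-AM→Huang, Fri-PM→Santos.
Loads: Santos 1/1, Quispe 2/2, Huang 2/2, Ivanova 1/1, Johansson 1/1.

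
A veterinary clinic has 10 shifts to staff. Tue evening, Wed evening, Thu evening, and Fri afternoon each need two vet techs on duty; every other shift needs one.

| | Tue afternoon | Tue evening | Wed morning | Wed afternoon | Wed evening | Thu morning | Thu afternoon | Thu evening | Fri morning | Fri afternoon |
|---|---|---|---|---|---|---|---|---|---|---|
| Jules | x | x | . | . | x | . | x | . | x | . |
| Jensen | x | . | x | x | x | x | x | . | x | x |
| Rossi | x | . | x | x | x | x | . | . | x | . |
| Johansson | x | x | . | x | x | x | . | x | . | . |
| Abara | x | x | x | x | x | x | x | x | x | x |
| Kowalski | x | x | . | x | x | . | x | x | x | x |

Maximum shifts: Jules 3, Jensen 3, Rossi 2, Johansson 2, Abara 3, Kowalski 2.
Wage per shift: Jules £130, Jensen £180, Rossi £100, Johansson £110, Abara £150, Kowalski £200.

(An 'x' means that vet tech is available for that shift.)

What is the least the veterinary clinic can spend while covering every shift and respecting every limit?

Picking the cheapest available vet tech for each shift independently would cost £1670, but that ignores the shift limits.
An optimal schedule: Tue afternoon→Jules, Tue evening→Johansson+Abara, Wed morning→Jensen, Wed afternoon→Rossi, Wed evening→Rossi+Kowalski, Thu morning→Jensen, Thu afternoon→Jules, Thu evening→Johansson+Abara, Fri morning→Jules, Fri afternoon→Jensen+Abara.
Total: 130 + 110 + 150 + 180 + 100 + 100 + 200 + 180 + 130 + 110 + 150 + 130 + 180 + 150 = £2000.

£2000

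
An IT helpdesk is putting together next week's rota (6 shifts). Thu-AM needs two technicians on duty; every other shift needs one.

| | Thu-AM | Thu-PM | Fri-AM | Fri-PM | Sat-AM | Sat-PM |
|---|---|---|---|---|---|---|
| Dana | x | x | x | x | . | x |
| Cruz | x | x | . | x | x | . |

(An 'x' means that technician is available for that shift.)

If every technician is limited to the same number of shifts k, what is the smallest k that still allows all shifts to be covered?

With 2 technicians and 7 worker-slots to fill, someone must work at least ⌈7/2⌉ = 4 shifts, so k ≥ 4.
k = 4 works: Thu-AM→Dana+Cruz, Thu-PM→Dana, Fri-AM→Dana, Fri-PM→Cruz, Sat-AM→Cruz, Sat-PM→Dana.
Loads: Dana 4, Cruz 3 — all ≤ 4.

4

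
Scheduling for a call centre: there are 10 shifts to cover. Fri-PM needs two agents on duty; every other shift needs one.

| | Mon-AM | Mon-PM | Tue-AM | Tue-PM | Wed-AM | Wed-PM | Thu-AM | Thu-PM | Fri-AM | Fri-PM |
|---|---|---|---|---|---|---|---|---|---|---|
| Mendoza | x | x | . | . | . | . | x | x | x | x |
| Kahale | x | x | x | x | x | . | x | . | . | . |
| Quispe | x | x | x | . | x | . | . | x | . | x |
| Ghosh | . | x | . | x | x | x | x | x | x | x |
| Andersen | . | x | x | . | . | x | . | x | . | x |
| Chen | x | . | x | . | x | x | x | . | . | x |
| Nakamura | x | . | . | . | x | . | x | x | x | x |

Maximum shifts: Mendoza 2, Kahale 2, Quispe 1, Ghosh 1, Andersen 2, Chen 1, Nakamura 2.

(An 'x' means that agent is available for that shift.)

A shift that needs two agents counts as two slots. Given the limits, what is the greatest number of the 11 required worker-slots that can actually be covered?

11

Total capacity across all agents is 2+2+1+1+2+1+2 = 11, and 11 slots are needed, so at most 11 can be filled.
An assignment achieving 11: Mon-AM→Mendoza, Mon-PM→Quispe, Tue-AM→Kahale, Tue-PM→Kahale, Wed-AM→Chen, Wed-PM→Ghosh, Thu-AM→Nakamura, Thu-PM→Andersen, Fri-AM→Mendoza, Fri-PM→Andersen+Nakamura.
Loads: Mendoza 2/2, Kahale 2/2, Quispe 1/1, Ghosh 1/1, Andersen 2/2, Chen 1/1, Nakamura 2/2.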